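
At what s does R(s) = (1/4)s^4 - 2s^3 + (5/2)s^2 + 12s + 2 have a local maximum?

R'(s) = s^3 - 6s^2 + 5s + 12 = 0 at s = -1, 3, 4.
Second-derivative test with R''(s) = 3s^2 - 12s + 5: R''(-1) = 20 > 0 ⇒ local minimum; R''(3) = -4 < 0 ⇒ local maximum; R''(4) = 5 > 0 ⇒ local minimum.
The local maximum is R(3) = 107/4.

3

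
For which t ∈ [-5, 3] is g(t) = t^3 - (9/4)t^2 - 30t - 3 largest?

-5/2

The derivative is 3t^2 - (9/2)t - 30, whose only zero in [-5, 3] is t = -5/2.
Candidates: g(-5) = -137/4; g(-5/2) = 677/16; g(3) = -345/4.
Hence the absolute maximum is 677/16 at t = -5/2.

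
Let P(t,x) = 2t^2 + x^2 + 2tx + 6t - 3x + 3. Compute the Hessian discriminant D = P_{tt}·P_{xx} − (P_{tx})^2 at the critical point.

4

∂P/∂t = 4t + 2x + 6 = 0 and ∂P/∂x = 2t + 2x - 3 = 0, so (t, x) = (-9/2, 6).
The Hessian has P_{tt} = 4, P_{xx} = 2, P_{tx} = 2, giving D = 4 > 0 with P_{tt} > 0, so the point is a local minimum.
D = (4)·(2) − (2)^2 = 4.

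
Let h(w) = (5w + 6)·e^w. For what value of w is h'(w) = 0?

-11/5

Differentiating with the product rule gives h'(w) = (5w + 11)·e^w. Since e^w > 0, the only critical point is w = -11/5.
h''(-11/5) has the same sign as 5 > 0, so this is a local minimum.
h(-11/5) = (-5)·e^(-11/5) ≈ -0.5540.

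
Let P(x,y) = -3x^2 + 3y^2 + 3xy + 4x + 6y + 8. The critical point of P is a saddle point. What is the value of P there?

76/15

∂P/∂x = -6x + 3y + 4 = 0 and ∂P/∂y = 3x + 6y + 6 = 0, so (x, y) = (2/15, -16/15).
The Hessian has P_{xx} = -6, P_{yy} = 6, P_{xy} = 3, giving D = -45 < 0, so the point is a saddle point.
P(2/15, -16/15) = 76/15.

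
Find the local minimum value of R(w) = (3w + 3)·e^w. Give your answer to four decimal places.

R'(w) = 3·e^w + (3w + 3)·1·e^w = (3w + 6)·e^w. Since e^w > 0, the only critical point is w = -2.
R''(-2) has the same sign as 3 > 0, so this is a local minimum.
R(-2) = (-3)·e^(-2) ≈ -0.4060.

-0.4060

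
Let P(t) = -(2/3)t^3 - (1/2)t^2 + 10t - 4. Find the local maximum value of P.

26/3

P'(t) = -2t^2 - t + 10 = 0 at t = -5/2, 2.
Second-derivative test with P''(t) = -4t - 1: P''(-5/2) = 9 > 0 ⇒ local minimum; P''(2) = -9 < 0 ⇒ local maximum.
The local maximum is P(2) = 26/3.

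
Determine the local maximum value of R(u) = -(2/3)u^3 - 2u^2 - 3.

-3

R'(u) = -2u^2 - 4u. Setting R'(u) = 0 gives u ∈ {-2, 0}.
Since R''(u) = -4u - 4, we get R''(-2) = 4 > 0 ⇒ local minimum; R''(0) = -4 < 0 ⇒ local maximum.
The local maximum is R(0) = -3.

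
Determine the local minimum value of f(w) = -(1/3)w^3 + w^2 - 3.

-3

Critical points: f'(w) = -w^2 + 2w vanishes at w = 0, 2.
Second-derivative test with f''(w) = -2w + 2: f''(0) = 2 > 0 ⇒ local minimum; f''(2) = -2 < 0 ⇒ local maximum.
Thus f has its local minimum at w = 0, with value -3.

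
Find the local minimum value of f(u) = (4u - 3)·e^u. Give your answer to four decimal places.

-3.1152

f'(u) = 4·e^u + (4u - 3)·1·e^u = (4u + 1)·e^u. Since e^u > 0, the only critical point is u = -1/4.
f''(-1/4) has the same sign as 4 > 0, so this is a local minimum.
f(-1/4) = (-4)·e^(-1/4) ≈ -3.1152.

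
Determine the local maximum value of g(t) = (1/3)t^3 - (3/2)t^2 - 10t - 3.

g'(t) = t^2 - 3t - 10 = 0 at t = -2, 5.
Since g''(t) = 2t - 3, we get g''(-2) = -7 < 0 ⇒ local maximum; g''(5) = 7 > 0 ⇒ local minimum.
The local maximum is g(-2) = 25/3.

25/3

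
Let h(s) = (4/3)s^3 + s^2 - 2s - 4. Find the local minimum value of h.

h'(s) = 4s^2 + 2s - 2. Setting h'(s) = 0 gives s ∈ {-1, 1/2}.
Since h''(s) = 8s + 2, we get h''(-1) = -6 < 0 ⇒ local maximum; h''(1/2) = 6 > 0 ⇒ local minimum.
So the local minimum value is h(1/2) = -55/12.

-55/12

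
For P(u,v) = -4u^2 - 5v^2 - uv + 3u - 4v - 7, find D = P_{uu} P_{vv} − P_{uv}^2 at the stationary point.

79

∂P/∂u = -8u - v + 3 = 0 and ∂P/∂v = -u - 10v - 4 = 0, so (u, v) = (34/79, -35/79).
The Hessian has P_{uu} = -8, P_{vv} = -10, P_{uv} = -1, giving D = 79 > 0 with P_{uu} < 0, so the point is a local maximum.
D = (-8)·(-10) − (-1)^2 = 79.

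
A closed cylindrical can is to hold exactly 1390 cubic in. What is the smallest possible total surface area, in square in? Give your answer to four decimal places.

689.4843

With radius r and height h, πr²h = 1390 so h = 1390/(πr²), and S(r) = 2πr² + 2πrh = 2πr² + 2·1390/r.
S'(r) = 4πr − 2·1390/r² = 0 ⇒ r³ = 1390/(2π), so r ≈ 6.0480 and h = 2r ≈ 12.0960.
S''(r) = 4π + 4·1390/r³ > 0, so this is the minimum; S ≈ 689.4843.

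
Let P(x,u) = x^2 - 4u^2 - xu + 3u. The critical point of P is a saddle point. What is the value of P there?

∂P/∂x = 2x - u = 0 and ∂P/∂u = -x - 8u + 3 = 0, so (x, u) = (3/17, 6/17).
The Hessian has P_{xx} = 2, P_{uu} = -8, P_{xu} = -1, giving D = -17 < 0, so the point is a saddle point.
P(3/17, 6/17) = 9/17.

9/17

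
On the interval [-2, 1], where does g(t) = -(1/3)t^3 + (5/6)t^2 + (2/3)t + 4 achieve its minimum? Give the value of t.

Differentiating, g'(t) = -t^2 + (5/3)t + 2/3; whose only zero in [-2, 1] is t = -1/3.
Evaluating at the critical points and endpoints: g(-2) = 26/3; g(-1/3) = 629/162; g(1) = 31/6.
Hence the absolute minimum is 629/162 at t = -1/3.

-1/3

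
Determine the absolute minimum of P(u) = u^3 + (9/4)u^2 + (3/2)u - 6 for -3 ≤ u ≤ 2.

-69/4

P'(u) = 3u^2 + (9/2)u + 3/2, which vanishes at u = -1 and u = -1/2.
Evaluating at the critical points and endpoints: P(-3) = -69/4,  P(-1) = -25/4,  P(-1/2) = -101/16,  P(2) = 14.
Hence the absolute minimum is -69/4 at u = -3.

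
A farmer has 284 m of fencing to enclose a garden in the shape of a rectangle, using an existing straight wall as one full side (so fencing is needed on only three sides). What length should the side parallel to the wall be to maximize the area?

Let the sides perpendicular to the wall have length x and the parallel side y, so 2x + y = 284 and the area is A = xy = x(284 − 2x).
A'(x) = 284 − 4x = 0 gives x = 71, and A''(x) = −4 < 0 confirms a maximum.
Then y = 284 − 2·71 = 142 and A = 10082.

142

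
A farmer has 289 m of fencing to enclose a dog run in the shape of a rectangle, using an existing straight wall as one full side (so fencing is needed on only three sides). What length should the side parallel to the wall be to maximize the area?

289/2

Let the sides perpendicular to the wall have length x and the parallel side y, so 2x + y = 289 and the area is A = xy = x(289 − 2x).
A'(x) = 289 − 4x = 0 gives x = 289/4, and A''(x) = −4 < 0 confirms a maximum.
Then y = 289 − 2·289/4 = 289/2 and A = 83521/8.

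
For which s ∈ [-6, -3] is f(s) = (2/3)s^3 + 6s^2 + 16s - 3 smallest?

f'(s) = 2s^2 + 12s + 16, whose only zero in [-6, -3] is s = -4.
Compare values at every candidate in [-6, -3]: f(-6) = -27; f(-4) = -41/3; f(-3) = -15.
Hence the absolute minimum is -27 at s = -6.

-6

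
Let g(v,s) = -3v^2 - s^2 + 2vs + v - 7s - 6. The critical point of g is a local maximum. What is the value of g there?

43/4

∂g/∂v = -6v + 2s + 1 = 0 and ∂g/∂s = 2v - 2s - 7 = 0, so (v, s) = (-3/2, -5).
The Hessian has g_{vv} = -6, g_{ss} = -2, g_{vs} = 2, giving D = 8 > 0 with g_{vv} < 0, so the point is a local maximum.
g(-3/2, -5) = 43/4.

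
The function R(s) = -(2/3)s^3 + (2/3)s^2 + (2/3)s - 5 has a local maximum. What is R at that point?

Critical points: R'(s) = -2s^2 + (4/3)s + 2/3 vanishes at s = -1/3, 1.
R''(s) = -4s + 4/3. R''(-1/3) = 8/3 > 0 ⇒ local minimum; R''(1) = -8/3 < 0 ⇒ local maximum.
The local maximum is R(1) = -13/3.

-13/3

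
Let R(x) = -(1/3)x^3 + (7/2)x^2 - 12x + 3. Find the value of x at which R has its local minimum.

Critical points: R'(x) = -x^2 + 7x - 12 vanishes at x = 3, 4.
Second-derivative test with R''(x) = -2x + 7: R''(3) = 1 > 0 ⇒ local minimum; R''(4) = -1 < 0 ⇒ local maximum.
Thus R has its local minimum at x = 3, with value -21/2.

3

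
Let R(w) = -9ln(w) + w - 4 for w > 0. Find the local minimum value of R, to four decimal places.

R'(w) = -9/w + 1 = 0 gives w = 9.
R''(w) = 9/w², which is positive for w > 0, so this is a local minimum.
R(9) = -9·ln(9) + 9 - 4 ≈ -14.7750.

-14.7750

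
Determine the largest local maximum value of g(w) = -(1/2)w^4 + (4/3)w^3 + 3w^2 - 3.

g'(w) = -2w^3 + 4w^2 + 6w = 0 at w = -1, 0, 3.
Second-derivative test with g''(w) = -6w^2 + 8w + 6: g''(-1) = -8 < 0 ⇒ local maximum; g''(0) = 6 > 0 ⇒ local minimum; g''(3) = -24 < 0 ⇒ local maximum.
Thus g has its largest local maximum at w = 3, with value 39/2.

39/2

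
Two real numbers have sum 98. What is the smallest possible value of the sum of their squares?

4802

With a + b = 98, a^2 + b^2 = a^2 + (98 − a)^2.
The derivative 2a − 2(98 − a) = 4a − 196 vanishes at a = 49; second derivative 4 > 0, a minimum.
The minimum is 2·(49)^2 = 4802.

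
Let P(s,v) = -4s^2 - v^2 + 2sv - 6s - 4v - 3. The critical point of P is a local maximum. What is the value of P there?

28/3

∂P/∂s = -8s + 2v - 6 = 0 and ∂P/∂v = 2s - 2v - 4 = 0, so (s, v) = (-5/3, -11/3).
The Hessian has P_{ss} = -8, P_{vv} = -2, P_{sv} = 2, giving D = 12 > 0 with P_{ss} < 0, so the point is a local maximum.
P(-5/3, -11/3) = 28/3.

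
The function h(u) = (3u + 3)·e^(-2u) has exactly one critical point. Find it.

-1/2

h'(u) = 3·e^(-2u) + (3u + 3)·(-2)·e^(-2u) = (-6u - 3)·e^(-2u). Since e^(-2u) > 0, the only critical point is u = -1/2.
h''(-1/2) has the same sign as -6 < 0, so this is a local maximum.
h(-1/2) = (3/2)·e^(1) ≈ 4.0774.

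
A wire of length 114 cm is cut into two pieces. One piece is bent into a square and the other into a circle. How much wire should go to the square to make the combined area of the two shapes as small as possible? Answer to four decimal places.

Let x be the length used for the square. Square side x/4; circle radius (114−x)/(2π).
A(x) = (x/4)² + π·((114−x)/(2π))² = x²/16 + (114−x)²/(4π) for 0 ≤ x ≤ 114. A'(x) = x/8 − (114−x)/(2π) = 0 gives x = 4·114/(π+4) ≈ 63.8513.
A'' = 1/8 + 1/(2π) > 0, so this gives the minimum combined area; x ≈ 63.8513 cm to the square.

63.8513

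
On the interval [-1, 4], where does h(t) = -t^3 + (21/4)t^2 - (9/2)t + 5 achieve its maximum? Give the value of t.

h'(t) = -3t^2 + (21/2)t - 9/2, which vanishes at t = 1/2 and t = 3.
Evaluating at the critical points and endpoints: h(-1) = 63/4,  h(1/2) = 63/16,  h(3) = 47/4,  h(4) = 7.
Hence the absolute maximum is 63/4 at t = -1.

-1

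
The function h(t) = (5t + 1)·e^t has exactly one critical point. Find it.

-6/5

h'(t) = 5·e^t + (5t + 1)·1·e^t = (5t + 6)·e^t. Since e^t > 0, the only critical point is t = -6/5.
h''(-6/5) has the same sign as 5 > 0, so this is a local minimum.
h(-6/5) = (-5)·e^(-6/5) ≈ -1.5060.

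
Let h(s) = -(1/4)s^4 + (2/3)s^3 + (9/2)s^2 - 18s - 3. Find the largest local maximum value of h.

213/4

h'(s) = -s^3 + 2s^2 + 9s - 18 = 0 at s = -3, 2, 3.
h''(s) = -3s^2 + 4s + 9. h''(-3) = -30 < 0 ⇒ local maximum; h''(2) = 5 > 0 ⇒ local minimum; h''(3) = -6 < 0 ⇒ local maximum.
The largest local maximum is h(-3) = 213/4.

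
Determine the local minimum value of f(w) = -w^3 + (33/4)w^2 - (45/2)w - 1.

-341/16

f'(w) = -3w^2 + (33/2)w - 45/2. Setting f'(w) = 0 gives w ∈ {5/2, 3}.
Second-derivative test with f''(w) = -6w + 33/2: f''(5/2) = 3/2 > 0 ⇒ local minimum; f''(3) = -3/2 < 0 ⇒ local maximum.
So the local minimum value is f(5/2) = -341/16.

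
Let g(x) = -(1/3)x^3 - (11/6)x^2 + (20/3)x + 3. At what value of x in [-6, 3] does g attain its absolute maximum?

The derivative is -x^2 - (11/3)x + 20/3, which vanishes at x = -5 and x = 4/3.
Compare values at every candidate in [-6, 3]: g(-6) = -31; g(-5) = -69/2; g(4/3) = 635/81; g(3) = -5/2.
So the maximum is g(4/3) = 635/81.

4/3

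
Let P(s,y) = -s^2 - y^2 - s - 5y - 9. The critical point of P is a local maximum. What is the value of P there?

-5/2

∂P/∂s = -2s - 1 = 0 and ∂P/∂y = -2y - 5 = 0, so (s, y) = (-1/2, -5/2).
The Hessian has P_{ss} = -2, P_{yy} = -2, P_{sy} = 0, giving D = 4 > 0 with P_{ss} < 0, so the point is a local maximum.
P(-1/2, -5/2) = -5/2.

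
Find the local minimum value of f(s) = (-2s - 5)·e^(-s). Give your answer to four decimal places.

Differentiating with the product rule gives f'(s) = (2s + 3)·e^(-s). Since e^(-s) > 0, the only critical point is s = -3/2.
f''(-3/2) has the same sign as 2 > 0, so this is a local minimum.
f(-3/2) = (-2)·e^(3/2) ≈ -8.9634.

-8.9634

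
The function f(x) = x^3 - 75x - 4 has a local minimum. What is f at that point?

-254

f'(x) = 3x^2 - 75. Setting f'(x) = 0 gives x ∈ {-5, 5}.
Since f''(x) = 6x, we get f''(-5) = -30 < 0 ⇒ local maximum; f''(5) = 30 > 0 ⇒ local minimum.
Thus f has its local minimum at x = 5, with value -254.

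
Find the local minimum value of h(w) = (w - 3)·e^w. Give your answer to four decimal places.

By the product rule, h'(w) = (w - 2)·e^w. Since e^w > 0, the only critical point is w = 2.
h''(2) has the same sign as 1 > 0, so this is a local minimum.
h(2) = (-1)·e^(2) ≈ -7.3891.

-7.3891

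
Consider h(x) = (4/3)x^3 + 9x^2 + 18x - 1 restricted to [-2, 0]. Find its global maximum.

-1

Differentiating, h'(x) = 4x^2 + 18x + 18; whose only zero in [-2, 0] is x = -3/2.
Candidates: h(-2) = -35/3, h(-3/2) = -49/4, h(0) = -1.
Hence the absolute maximum is -1 at x = 0.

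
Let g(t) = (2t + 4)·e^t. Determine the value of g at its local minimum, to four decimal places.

By the product rule, g'(t) = (2t + 6)·e^t. Since e^t > 0, the only critical point is t = -3.
g''(-3) has the same sign as 2 > 0, so this is a local minimum.
g(-3) = (-2)·e^(-3) ≈ -0.0996.

-0.0996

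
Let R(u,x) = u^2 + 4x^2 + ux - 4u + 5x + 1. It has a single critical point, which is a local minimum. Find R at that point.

∂R/∂u = 2u + x - 4 = 0 and ∂R/∂x = u + 8x + 5 = 0, so (u, x) = (37/15, -14/15).
The Hessian has R_{uu} = 2, R_{xx} = 8, R_{ux} = 1, giving D = 15 > 0 with R_{uu} > 0, so the point is a local minimum.
R(37/15, -14/15) = -94/15.

-94/15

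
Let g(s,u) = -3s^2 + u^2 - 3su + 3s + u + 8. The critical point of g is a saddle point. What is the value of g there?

61/7

∂g/∂s = -6s - 3u + 3 = 0 and ∂g/∂u = -3s + 2u + 1 = 0, so (s, u) = (3/7, 1/7).
The Hessian has g_{ss} = -6, g_{uu} = 2, g_{su} = -3, giving D = -21 < 0, so the point is a saddle point.
g(3/7, 1/7) = 61/7.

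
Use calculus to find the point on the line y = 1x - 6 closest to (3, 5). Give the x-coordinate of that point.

7

Minimize D(x)^2 = (x - 3)^2 + (x - 11)^2.
d/dx[D^2] = 2(x - 3) + 2·1·(x - 11) = 0 ⇒ x = 7.
Then y = 1 and the distance is √(32) ≈ 5.6569.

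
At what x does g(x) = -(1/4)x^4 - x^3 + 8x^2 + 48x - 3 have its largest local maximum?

Critical points: g'(x) = -x^3 - 3x^2 + 16x + 48 vanishes at x = -4, -3, 4.
g''(x) = -3x^2 - 6x + 16. g''(-4) = -8 < 0 ⇒ local maximum; g''(-3) = 7 > 0 ⇒ local minimum; g''(4) = -56 < 0 ⇒ local maximum.
Thus g has its largest local maximum at x = 4, with value 189.

4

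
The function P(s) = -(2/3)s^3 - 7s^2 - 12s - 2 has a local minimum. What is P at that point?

Critical points: P'(s) = -2s^2 - 14s - 12 vanishes at s = -6, -1.
Since P''(s) = -4s - 14, we get P''(-6) = 10 > 0 ⇒ local minimum; P''(-1) = -10 < 0 ⇒ local maximum.
So the local minimum value is P(-6) = -38.

-38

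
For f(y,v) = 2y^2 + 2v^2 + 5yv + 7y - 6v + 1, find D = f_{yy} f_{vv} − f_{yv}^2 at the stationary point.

∂f/∂y = 4y + 5v + 7 = 0 and ∂f/∂v = 5y + 4v - 6 = 0, so (y, v) = (58/9, -59/9).
The Hessian has f_{yy} = 4, f_{vv} = 4, f_{yv} = 5, giving D = -9 < 0, so the point is a saddle point.
D = (4)·(4) − (5)^2 = -9.

-9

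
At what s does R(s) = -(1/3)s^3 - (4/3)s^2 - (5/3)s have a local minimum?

R'(s) = -s^2 - (8/3)s - 5/3 = 0 at s = -5/3, -1.
R''(s) = -2s - 8/3. R''(-5/3) = 2/3 > 0 ⇒ local minimum; R''(-1) = -2/3 < 0 ⇒ local maximum.
So the local minimum value is R(-5/3) = 50/81.

-5/3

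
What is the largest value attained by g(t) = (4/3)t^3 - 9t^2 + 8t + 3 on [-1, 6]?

g'(t) = 4t^2 - 18t + 8, which vanishes at t = 1/2 and t = 4.
Compare values at every candidate in [-1, 6]: g(-1) = -46/3, g(1/2) = 59/12, g(4) = -71/3, g(6) = 15.
So the maximum is g(6) = 15.

15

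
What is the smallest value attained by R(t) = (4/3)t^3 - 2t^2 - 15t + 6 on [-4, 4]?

The derivative is 4t^2 - 4t - 15, which vanishes at t = -3/2 and t = 5/2.
Compare values at every candidate in [-4, 4]: R(-4) = -154/3, R(-3/2) = 39/2, R(5/2) = -139/6, R(4) = -2/3.
Hence the absolute minimum is -154/3 at t = -4.

-154/3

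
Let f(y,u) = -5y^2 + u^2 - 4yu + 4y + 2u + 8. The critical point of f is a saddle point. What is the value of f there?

79/9

∂f/∂y = -10y - 4u + 4 = 0 and ∂f/∂u = -4y + 2u + 2 = 0, so (y, u) = (4/9, -1/9).
The Hessian has f_{yy} = -10, f_{uu} = 2, f_{yu} = -4, giving D = -36 < 0, so the point is a saddle point.
f(4/9, -1/9) = 79/9.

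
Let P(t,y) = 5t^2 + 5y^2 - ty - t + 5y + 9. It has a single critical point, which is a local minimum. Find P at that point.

766/99

∂P/∂t = 10t - y - 1 = 0 and ∂P/∂y = -t + 10y + 5 = 0, so (t, y) = (5/99, -49/99).
The Hessian has P_{tt} = 10, P_{yy} = 10, P_{ty} = -1, giving D = 99 > 0 with P_{tt} > 0, so the point is a local minimum.
P(5/99, -49/99) = 766/99.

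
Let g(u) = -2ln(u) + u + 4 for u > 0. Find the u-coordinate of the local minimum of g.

g'(u) = -2/u + 1 = 0 gives u = 2.
g''(u) = 2/u², which is positive for u > 0, so this is a local minimum.
g(2) = -2·ln(2) + 2 + 4 ≈ 4.6137.

2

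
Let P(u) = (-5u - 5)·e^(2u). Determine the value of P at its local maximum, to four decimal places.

P'(u) = (-5)·e^(2u) + (-5u - 5)·2·e^(2u) = (-10u - 15)·e^(2u). Since e^(2u) > 0, the only critical point is u = -3/2.
P''(-3/2) has the same sign as -10 < 0, so this is a local maximum.
P(-3/2) = (5/2)·e^(-3) ≈ 0.1245.

0.1245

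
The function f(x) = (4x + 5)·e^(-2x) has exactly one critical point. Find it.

-3/4

By the product rule, f'(x) = (-8x - 6)·e^(-2x). Since e^(-2x) > 0, the only critical point is x = -3/4.
f''(-3/4) has the same sign as -8 < 0, so this is a local maximum.
f(-3/4) = (2)·e^(3/2) ≈ 8.9634.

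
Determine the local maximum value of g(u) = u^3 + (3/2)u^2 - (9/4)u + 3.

g'(u) = 3u^2 + 3u - 9/4. Setting g'(u) = 0 gives u ∈ {-3/2, 1/2}.
Second-derivative test with g''(u) = 6u + 3: g''(-3/2) = -6 < 0 ⇒ local maximum; g''(1/2) = 6 > 0 ⇒ local minimum.
Thus g has its local maximum at u = -3/2, with value 51/8.

51/8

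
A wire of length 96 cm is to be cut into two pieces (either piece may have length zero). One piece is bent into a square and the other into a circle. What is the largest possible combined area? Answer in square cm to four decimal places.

733.3860

Let x be the length used for the square. Square side x/4; circle radius (96−x)/(2π).
A(x) = (x/4)² + π·((96−x)/(2π))² = x²/16 + (96−x)²/(4π) for 0 ≤ x ≤ 96. A'(x) = x/8 − (96−x)/(2π) = 0 gives x = 4·96/(π+4) ≈ 53.7695.
A'' > 0, so the interior critical point is a minimum; the maximum is at an endpoint. A(0) = 733.3860 and A(96) = 576.0000, so the largest area is 733.3860.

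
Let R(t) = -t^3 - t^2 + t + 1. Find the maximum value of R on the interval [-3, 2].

16

The derivative is -3t^2 - 2t + 1, which vanishes at t = -1 and t = 1/3.
Candidates: R(-3) = 16; R(-1) = 0; R(1/3) = 32/27; R(2) = -9.
So the maximum is R(-3) = 16.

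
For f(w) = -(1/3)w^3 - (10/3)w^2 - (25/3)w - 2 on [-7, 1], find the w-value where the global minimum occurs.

Differentiating, f'(w) = -w^2 - (20/3)w - 25/3; which vanishes at w = -5 and w = -5/3.
Candidates: f(-7) = 22/3, f(-5) = -2, f(-5/3) = 338/81, f(1) = -14.
So the minimum is f(1) = -14.

1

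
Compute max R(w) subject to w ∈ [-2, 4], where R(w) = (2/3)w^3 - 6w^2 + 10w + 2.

R'(w) = 2w^2 - 12w + 10, whose only zero in [-2, 4] is w = 1.
Candidates: R(-2) = -142/3,  R(1) = 20/3,  R(4) = -34/3.
So the maximum is R(1) = 20/3.

20/3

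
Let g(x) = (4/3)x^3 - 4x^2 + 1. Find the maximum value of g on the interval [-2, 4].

67/3

The derivative is 4x^2 - 8x, which vanishes at x = 0 and x = 2.
Evaluating at the critical points and endpoints: g(-2) = -77/3; g(0) = 1; g(2) = -13/3; g(4) = 67/3.
So the maximum is g(4) = 67/3.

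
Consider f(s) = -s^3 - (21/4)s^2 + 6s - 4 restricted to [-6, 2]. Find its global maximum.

Differentiating, f'(s) = -3s^2 - (21/2)s + 6; which vanishes at s = -4 and s = 1/2.
Candidates: f(-6) = -13,  f(-4) = -48,  f(1/2) = -39/16,  f(2) = -21.
Hence the absolute maximum is -39/16 at s = 1/2.

-39/16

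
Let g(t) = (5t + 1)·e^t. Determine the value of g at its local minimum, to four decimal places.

By the product rule, g'(t) = (5t + 6)·e^t. Since e^t > 0, the only critical point is t = -6/5.
g''(-6/5) has the same sign as 5 > 0, so this is a local minimum.
g(-6/5) = (-5)·e^(-6/5) ≈ -1.5060.

-1.5060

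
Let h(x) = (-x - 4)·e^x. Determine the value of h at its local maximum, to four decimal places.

0.0067

h'(x) = (-1)·e^x + (-x - 4)·1·e^x = (-x - 5)·e^x. Since e^x > 0, the only critical point is x = -5.
h''(-5) has the same sign as -1 < 0, so this is a local maximum.
h(-5) = (1)·e^(-5) ≈ 0.0067.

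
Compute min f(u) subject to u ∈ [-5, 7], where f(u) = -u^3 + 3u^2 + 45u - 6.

f'(u) = -3u^2 + 6u + 45, which vanishes at u = -3 and u = 5.
Candidates: f(-5) = -31; f(-3) = -87; f(5) = 169; f(7) = 113.
The minimum over the interval is -87, attained at u = -3.

-87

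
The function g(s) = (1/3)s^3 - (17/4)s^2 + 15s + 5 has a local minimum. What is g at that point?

14

g'(s) = s^2 - (17/2)s + 15 = 0 at s = 5/2, 6.
Second-derivative test with g''(s) = 2s - 17/2: g''(5/2) = -7/2 < 0 ⇒ local maximum; g''(6) = 7/2 > 0 ⇒ local minimum.
The local minimum is g(6) = 14.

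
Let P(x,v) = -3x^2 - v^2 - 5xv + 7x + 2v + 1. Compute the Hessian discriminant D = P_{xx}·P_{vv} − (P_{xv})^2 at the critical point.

-13

∂P/∂x = -6x - 5v + 7 = 0 and ∂P/∂v = -5x - 2v + 2 = 0, so (x, v) = (-4/13, 23/13).
The Hessian has P_{xx} = -6, P_{vv} = -2, P_{xv} = -5, giving D = -13 < 0, so the point is a saddle point.
D = (-6)·(-2) − (-5)^2 = -13.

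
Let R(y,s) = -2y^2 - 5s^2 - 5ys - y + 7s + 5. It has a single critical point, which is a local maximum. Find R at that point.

71/5

∂R/∂y = -4y - 5s - 1 = 0 and ∂R/∂s = -5y - 10s + 7 = 0, so (y, s) = (-3, 11/5).
The Hessian has R_{yy} = -4, R_{ss} = -10, R_{ys} = -5, giving D = 15 > 0 with R_{yy} < 0, so the point is a local maximum.
R(-3, 11/5) = 71/5.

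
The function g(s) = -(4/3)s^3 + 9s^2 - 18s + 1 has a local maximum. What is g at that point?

-8

g'(s) = -4s^2 + 18s - 18 = 0 at s = 3/2, 3.
Since g''(s) = -8s + 18, we get g''(3/2) = 6 > 0 ⇒ local minimum; g''(3) = -6 < 0 ⇒ local maximum.
So the local maximum value is g(3) = -8.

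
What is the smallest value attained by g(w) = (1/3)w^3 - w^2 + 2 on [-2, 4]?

-14/3

Differentiating, g'(w) = w^2 - 2w; which vanishes at w = 0 and w = 2.
Compare values at every candidate in [-2, 4]: g(-2) = -14/3, g(0) = 2, g(2) = 2/3, g(4) = 22/3.
So the minimum is g(-2) = -14/3.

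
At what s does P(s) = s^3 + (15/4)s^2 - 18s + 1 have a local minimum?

P'(s) = 3s^2 + (15/2)s - 18. Setting P'(s) = 0 gives s ∈ {-4, 3/2}.
Second-derivative test with P''(s) = 6s + 15/2: P''(-4) = -33/2 < 0 ⇒ local maximum; P''(3/2) = 33/2 > 0 ⇒ local minimum.
The local minimum is P(3/2) = -227/16.

3/2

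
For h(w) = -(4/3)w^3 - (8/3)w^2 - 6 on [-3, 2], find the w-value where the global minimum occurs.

2

h'(w) = -4w^2 - (16/3)w, which vanishes at w = -4/3 and w = 0.
Compare values at every candidate in [-3, 2]: h(-3) = 6, h(-4/3) = -614/81, h(0) = -6, h(2) = -82/3.
The minimum over the interval is -82/3, attained at w = 2.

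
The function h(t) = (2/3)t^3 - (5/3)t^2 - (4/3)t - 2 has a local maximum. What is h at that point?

-143/81

h'(t) = 2t^2 - (10/3)t - 4/3. Setting h'(t) = 0 gives t ∈ {-1/3, 2}.
Since h''(t) = 4t - 10/3, we get h''(-1/3) = -14/3 < 0 ⇒ local maximum; h''(2) = 14/3 > 0 ⇒ local minimum.
The local maximum is h(-1/3) = -143/81.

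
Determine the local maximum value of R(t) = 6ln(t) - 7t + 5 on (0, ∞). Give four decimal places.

R'(t) = 6/t − 7 = 0 gives t = 6/7.
R''(t) = -6/t², which is negative for t > 0, so this is a local maximum.
R(6/7) = 6·ln(6/7) - 6 + 5 ≈ -1.9249.

-1.9249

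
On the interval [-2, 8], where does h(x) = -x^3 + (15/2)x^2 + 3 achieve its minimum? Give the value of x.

Differentiating, h'(x) = -3x^2 + 15x; which vanishes at x = 0 and x = 5.
Candidates: h(-2) = 41,  h(0) = 3,  h(5) = 131/2,  h(8) = -29.
Hence the absolute minimum is -29 at x = 8.

8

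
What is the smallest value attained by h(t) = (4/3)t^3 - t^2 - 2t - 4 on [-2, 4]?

-44/3

Differentiating, h'(t) = 4t^2 - 2t - 2; which vanishes at t = -1/2 and t = 1.
Evaluating at the critical points and endpoints: h(-2) = -44/3; h(-1/2) = -41/12; h(1) = -17/3; h(4) = 172/3.
Hence the absolute minimum is -44/3 at t = -2.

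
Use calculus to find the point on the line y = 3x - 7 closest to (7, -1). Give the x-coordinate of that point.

5/2

Minimize D(x)^2 = (x - 7)^2 + (3x - 6)^2.
d/dx[D^2] = 2(x - 7) + 2·3·(3x - 6) = 0 ⇒ x = 5/2.
Then y = 1/2 and the distance is √(45/2) ≈ 4.7434.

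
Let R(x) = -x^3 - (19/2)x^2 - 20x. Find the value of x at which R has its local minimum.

R'(x) = -3x^2 - 19x - 20 = 0 at x = -5, -4/3.
Since R''(x) = -6x - 19, we get R''(-5) = 11 > 0 ⇒ local minimum; R''(-4/3) = -11 < 0 ⇒ local maximum.
Thus R has its local minimum at x = -5, with value -25/2.

-5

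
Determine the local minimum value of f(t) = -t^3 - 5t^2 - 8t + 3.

7

f'(t) = -3t^2 - 10t - 8. Setting f'(t) = 0 gives t ∈ {-2, -4/3}.
f''(t) = -6t - 10. f''(-2) = 2 > 0 ⇒ local minimum; f''(-4/3) = -2 < 0 ⇒ local maximum.
The local minimum is f(-2) = 7.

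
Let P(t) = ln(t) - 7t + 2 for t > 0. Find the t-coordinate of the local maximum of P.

P'(t) = 1/t − 7 = 0 gives t = 1/7.
P''(t) = -1/t², which is negative for t > 0, so this is a local maximum.
P(1/7) = 1·ln(1/7) - 1 + 2 ≈ -0.9459.

1/7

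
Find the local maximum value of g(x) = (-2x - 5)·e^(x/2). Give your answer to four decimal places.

0.4216

Differentiating with the product rule gives g'(x) = (-x - 9/2)·e^(x/2). Since e^(x/2) > 0, the only critical point is x = -9/2.
g''(-9/2) has the same sign as -1 < 0, so this is a local maximum.
g(-9/2) = (4)·e^(-9/4) ≈ 0.4216.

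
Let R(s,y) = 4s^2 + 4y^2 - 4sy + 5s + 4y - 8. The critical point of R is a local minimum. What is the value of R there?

∂R/∂s = 8s - 4y + 5 = 0 and ∂R/∂y = -4s + 8y + 4 = 0, so (s, y) = (-7/6, -13/12).
The Hessian has R_{ss} = 8, R_{yy} = 8, R_{sy} = -4, giving D = 48 > 0 with R_{ss} > 0, so the point is a local minimum.
R(-7/6, -13/12) = -157/12.

-157/12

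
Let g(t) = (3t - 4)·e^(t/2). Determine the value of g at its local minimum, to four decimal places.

Differentiating with the product rule gives g'(t) = ((3/2)t + 1)·e^(t/2). Since e^(t/2) > 0, the only critical point is t = -2/3.
g''(-2/3) has the same sign as 3/2 > 0, so this is a local minimum.
g(-2/3) = (-6)·e^(-1/3) ≈ -4.2992.

-4.2992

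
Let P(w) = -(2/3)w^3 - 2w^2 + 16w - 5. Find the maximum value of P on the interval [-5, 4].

The derivative is -2w^2 - 4w + 16, which vanishes at w = -4 and w = 2.
Candidates: P(-5) = -155/3; P(-4) = -175/3; P(2) = 41/3; P(4) = -47/3.
So the maximum is P(2) = 41/3.

41/3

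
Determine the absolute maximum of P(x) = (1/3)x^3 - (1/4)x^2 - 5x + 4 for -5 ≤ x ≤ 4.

Differentiating, P'(x) = x^2 - (1/2)x - 5; which vanishes at x = -2 and x = 5/2.
Evaluating at the critical points and endpoints: P(-5) = -227/12,  P(-2) = 31/3,  P(5/2) = -233/48,  P(4) = 4/3.
The maximum over the interval is 31/3, attained at x = -2.

31/3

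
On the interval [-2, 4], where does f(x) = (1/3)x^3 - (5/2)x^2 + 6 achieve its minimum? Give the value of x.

4

The derivative is x^2 - 5x, whose only zero in [-2, 4] is x = 0.
Candidates: f(-2) = -20/3, f(0) = 6, f(4) = -38/3.
So the minimum is f(4) = -38/3.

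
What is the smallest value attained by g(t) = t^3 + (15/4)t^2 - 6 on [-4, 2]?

The derivative is 3t^2 + (15/2)t, which vanishes at t = -5/2 and t = 0.
Compare values at every candidate in [-4, 2]: g(-4) = -10,  g(-5/2) = 29/16,  g(0) = -6,  g(2) = 17.
Hence the absolute minimum is -10 at t = -4.

-10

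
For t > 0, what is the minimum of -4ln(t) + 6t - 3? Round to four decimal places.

P'(t) = -4/t + 6 = 0 gives t = 2/3.
P''(t) = 4/t², which is positive for t > 0, so this is a local minimum.
P(2/3) = -4·ln(2/3) + 4 - 3 ≈ 2.6219.

2.6219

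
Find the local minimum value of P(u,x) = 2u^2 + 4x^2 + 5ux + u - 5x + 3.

-58/7

∂P/∂u = 4u + 5x + 1 = 0 and ∂P/∂x = 5u + 8x - 5 = 0, so (u, x) = (-33/7, 25/7).
The Hessian has P_{uu} = 4, P_{xx} = 8, P_{ux} = 5, giving D = 7 > 0 with P_{uu} > 0, so the point is a local minimum.
P(-33/7, 25/7) = -58/7.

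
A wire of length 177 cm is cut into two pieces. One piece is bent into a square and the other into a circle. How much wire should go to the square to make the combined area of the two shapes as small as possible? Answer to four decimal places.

Let x be the length used for the square. Square side x/4; circle radius (177−x)/(2π).
A(x) = (x/4)² + π·((177−x)/(2π))² = x²/16 + (177−x)²/(4π) for 0 ≤ x ≤ 177. A'(x) = x/8 − (177−x)/(2π) = 0 gives x = 4·177/(π+4) ≈ 99.1376.
A'' = 1/8 + 1/(2π) > 0, so this gives the minimum combined area; x ≈ 99.1376 cm to the square.

99.1376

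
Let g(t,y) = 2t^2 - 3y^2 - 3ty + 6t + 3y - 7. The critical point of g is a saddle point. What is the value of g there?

∂g/∂t = 4t - 3y + 6 = 0 and ∂g/∂y = -3t - 6y + 3 = 0, so (t, y) = (-9/11, 10/11).
The Hessian has g_{tt} = 4, g_{yy} = -6, g_{ty} = -3, giving D = -33 < 0, so the point is a saddle point.
g(-9/11, 10/11) = -89/11.

-89/11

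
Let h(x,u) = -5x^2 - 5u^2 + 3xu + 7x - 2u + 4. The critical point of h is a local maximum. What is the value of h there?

587/91

∂h/∂x = -10x + 3u + 7 = 0 and ∂h/∂u = 3x - 10u - 2 = 0, so (x, u) = (64/91, 1/91).
The Hessian has h_{xx} = -10, h_{uu} = -10, h_{xu} = 3, giving D = 91 > 0 with h_{xx} < 0, so the point is a local maximum.
h(64/91, 1/91) = 587/91.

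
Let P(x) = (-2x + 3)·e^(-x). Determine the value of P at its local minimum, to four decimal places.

P'(x) = (-2)·e^(-x) + (-2x + 3)·(-1)·e^(-x) = (2x - 5)·e^(-x). Since e^(-x) > 0, the only critical point is x = 5/2.
P''(5/2) has the same sign as 2 > 0, so this is a local minimum.
P(5/2) = (-2)·e^(-5/2) ≈ -0.1642.

-0.1642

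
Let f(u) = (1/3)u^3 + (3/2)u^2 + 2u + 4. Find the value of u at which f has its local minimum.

Critical points: f'(u) = u^2 + 3u + 2 vanishes at u = -2, -1.
Since f''(u) = 2u + 3, we get f''(-2) = -1 < 0 ⇒ local maximum; f''(-1) = 1 > 0 ⇒ local minimum.
Thus f has its local minimum at u = -1, with value 19/6.

-1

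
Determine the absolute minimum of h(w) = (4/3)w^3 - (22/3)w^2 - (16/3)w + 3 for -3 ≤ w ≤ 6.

The derivative is 4w^2 - (44/3)w - 16/3, which vanishes at w = -1/3 and w = 4.
Candidates: h(-3) = -83, h(-1/3) = 317/81, h(4) = -151/3, h(6) = -5.
The minimum over the interval is -83, attained at w = -3.

-83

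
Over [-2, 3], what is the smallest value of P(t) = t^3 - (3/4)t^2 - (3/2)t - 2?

The derivative is 3t^2 - (3/2)t - 3/2, which vanishes at t = -1/2 and t = 1.
Compare values at every candidate in [-2, 3]: P(-2) = -10; P(-1/2) = -25/16; P(1) = -13/4; P(3) = 55/4.
The minimum over the interval is -10, attained at t = -2.

-10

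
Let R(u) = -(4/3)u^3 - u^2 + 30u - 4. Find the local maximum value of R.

527/12

Critical points: R'(u) = -4u^2 - 2u + 30 vanishes at u = -3, 5/2.
Since R''(u) = -8u - 2, we get R''(-3) = 22 > 0 ⇒ local minimum; R''(5/2) = -22 < 0 ⇒ local maximum.
Thus R has its local maximum at u = 5/2, with value 527/12.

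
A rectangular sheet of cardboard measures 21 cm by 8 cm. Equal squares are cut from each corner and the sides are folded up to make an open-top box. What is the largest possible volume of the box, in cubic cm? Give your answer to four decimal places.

137.8332

With cut size x, the volume is V(x) = x(21 − 2x)(8 − 2x) for 0 < x < 4.
V'(x) = 12x^2 − 116x + 168. Setting V'(x) = 0 gives x ≈ 1.7737 (the root in (0, 4)).
V''(x) = 24x − 116 is negative there, so this is the maximum; V ≈ 137.8332.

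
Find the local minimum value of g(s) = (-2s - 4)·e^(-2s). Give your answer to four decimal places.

g'(s) = (-2)·e^(-2s) + (-2s - 4)·(-2)·e^(-2s) = (4s + 6)·e^(-2s). Since e^(-2s) > 0, the only critical point is s = -3/2.
g''(-3/2) has the same sign as 4 > 0, so this is a local minimum.
g(-3/2) = (-1)·e^(3) ≈ -20.0855.

-20.0855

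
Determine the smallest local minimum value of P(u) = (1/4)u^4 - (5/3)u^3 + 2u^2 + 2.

-26/3

P'(u) = u^3 - 5u^2 + 4u = 0 at u = 0, 1, 4.
P''(u) = 3u^2 - 10u + 4. P''(0) = 4 > 0 ⇒ local minimum; P''(1) = -3 < 0 ⇒ local maximum; P''(4) = 12 > 0 ⇒ local minimum.
Thus P has its smallest local minimum at u = 4, with value -26/3.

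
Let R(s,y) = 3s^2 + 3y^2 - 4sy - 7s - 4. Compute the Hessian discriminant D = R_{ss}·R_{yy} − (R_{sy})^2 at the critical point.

∂R/∂s = 6s - 4y - 7 = 0 and ∂R/∂y = -4s + 6y = 0, so (s, y) = (21/10, 7/5).
The Hessian has R_{ss} = 6, R_{yy} = 6, R_{sy} = -4, giving D = 20 > 0 with R_{ss} > 0, so the point is a local minimum.
D = (6)·(6) − (-4)^2 = 20.

20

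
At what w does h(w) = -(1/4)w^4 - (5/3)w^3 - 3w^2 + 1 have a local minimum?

-2

Critical points: h'(w) = -w^3 - 5w^2 - 6w vanishes at w = -3, -2, 0.
Since h''(w) = -3w^2 - 10w - 6, we get h''(-3) = -3 < 0 ⇒ local maximum; h''(-2) = 2 > 0 ⇒ local minimum; h''(0) = -6 < 0 ⇒ local maximum.
So the local minimum value is h(-2) = -5/3.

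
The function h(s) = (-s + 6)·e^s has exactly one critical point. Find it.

5

By the product rule, h'(s) = (-s + 5)·e^s. Since e^s > 0, the only critical point is s = 5.
h''(5) has the same sign as -1 < 0, so this is a local maximum.
h(5) = (1)·e^(5) ≈ 148.4132.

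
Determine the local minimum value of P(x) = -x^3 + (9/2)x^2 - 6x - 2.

P'(x) = -3x^2 + 9x - 6. Setting P'(x) = 0 gives x ∈ {1, 2}.
Second-derivative test with P''(x) = -6x + 9: P''(1) = 3 > 0 ⇒ local minimum; P''(2) = -3 < 0 ⇒ local maximum.
The local minimum is P(1) = -9/2.

-9/2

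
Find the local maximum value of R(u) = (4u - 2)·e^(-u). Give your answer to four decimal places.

0.8925

R'(u) = 4·e^(-u) + (4u - 2)·(-1)·e^(-u) = (-4u + 6)·e^(-u). Since e^(-u) > 0, the only critical point is u = 3/2.
R''(3/2) has the same sign as -4 < 0, so this is a local maximum.
R(3/2) = (4)·e^(-3/2) ≈ 0.8925.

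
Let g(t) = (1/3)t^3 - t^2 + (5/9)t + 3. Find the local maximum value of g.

250/81

Critical points: g'(t) = t^2 - 2t + 5/9 vanishes at t = 1/3, 5/3.
g''(t) = 2t - 2. g''(1/3) = -4/3 < 0 ⇒ local maximum; g''(5/3) = 4/3 > 0 ⇒ local minimum.
The local maximum is g(1/3) = 250/81.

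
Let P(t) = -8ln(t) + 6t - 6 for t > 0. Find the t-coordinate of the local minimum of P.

P'(t) = -8/t + 6 = 0 gives t = 4/3.
P''(t) = 8/t², which is positive for t > 0, so this is a local minimum.
P(4/3) = -8·ln(4/3) + 8 - 6 ≈ -0.3015.

4/3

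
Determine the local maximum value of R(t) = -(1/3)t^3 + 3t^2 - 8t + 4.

-4/3

R'(t) = -t^2 + 6t - 8. Setting R'(t) = 0 gives t ∈ {2, 4}.
Since R''(t) = -2t + 6, we get R''(2) = 2 > 0 ⇒ local minimum; R''(4) = -2 < 0 ⇒ local maximum.
The local maximum is R(4) = -4/3.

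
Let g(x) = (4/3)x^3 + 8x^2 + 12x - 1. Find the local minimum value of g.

-19/3

Critical points: g'(x) = 4x^2 + 16x + 12 vanishes at x = -3, -1.
g''(x) = 8x + 16. g''(-3) = -8 < 0 ⇒ local maximum; g''(-1) = 8 > 0 ⇒ local minimum.
So the local minimum value is g(-1) = -19/3.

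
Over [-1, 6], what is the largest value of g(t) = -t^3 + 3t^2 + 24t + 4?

The derivative is -3t^2 + 6t + 24, whose only zero in [-1, 6] is t = 4.
Compare values at every candidate in [-1, 6]: g(-1) = -16; g(4) = 84; g(6) = 40.
So the maximum is g(4) = 84.

84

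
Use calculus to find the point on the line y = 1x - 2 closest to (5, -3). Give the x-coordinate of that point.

2

Minimize D(x)^2 = (x - 5)^2 + (x + 1)^2.
d/dx[D^2] = 2(x - 5) + 2·1·(x + 1) = 0 ⇒ x = 2.
Then y = 0 and the distance is √(18) ≈ 4.2426.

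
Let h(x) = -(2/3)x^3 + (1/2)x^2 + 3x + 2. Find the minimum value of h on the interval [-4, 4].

-62/3

Differentiating, h'(x) = -2x^2 + x + 3; which vanishes at x = -1 and x = 3/2.
Evaluating at the critical points and endpoints: h(-4) = 122/3, h(-1) = 1/6, h(3/2) = 43/8, h(4) = -62/3.
So the minimum is h(4) = -62/3.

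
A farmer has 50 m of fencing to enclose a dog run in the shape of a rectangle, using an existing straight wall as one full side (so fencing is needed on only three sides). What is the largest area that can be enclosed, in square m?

625/2

Let the sides perpendicular to the wall have length x and the parallel side y, so 2x + y = 50 and the area is A = xy = x(50 − 2x).
A'(x) = 50 − 4x = 0 gives x = 25/2, and A''(x) = −4 < 0 confirms a maximum.
Then y = 50 − 2·25/2 = 25 and A = 625/2.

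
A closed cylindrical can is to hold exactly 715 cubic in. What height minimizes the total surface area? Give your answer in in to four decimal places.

With radius r and height h, πr²h = 715 so h = 715/(πr²), and S(r) = 2πr² + 2πrh = 2πr² + 2·715/r.
S'(r) = 4πr − 2·715/r² = 0 ⇒ r³ = 715/(2π), so r ≈ 4.8459 and h = 2r ≈ 9.6918.
S''(r) = 4π + 4·715/r³ > 0, so this is the minimum; S ≈ 442.6413.

9.6918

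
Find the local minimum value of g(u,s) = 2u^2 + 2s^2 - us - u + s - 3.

-16/5

∂g/∂u = 4u - s - 1 = 0 and ∂g/∂s = -u + 4s + 1 = 0, so (u, s) = (1/5, -1/5).
The Hessian has g_{uu} = 4, g_{ss} = 4, g_{us} = -1, giving D = 15 > 0 with g_{uu} > 0, so the point is a local minimum.
g(1/5, -1/5) = -16/5.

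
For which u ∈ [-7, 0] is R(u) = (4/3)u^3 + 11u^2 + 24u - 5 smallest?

Differentiating, R'(u) = 4u^2 + 22u + 24; which vanishes at u = -4 and u = -3/2.
Evaluating at the critical points and endpoints: R(-7) = -274/3, R(-4) = -31/3, R(-3/2) = -83/4, R(0) = -5.
The minimum over the interval is -274/3, attained at u = -7.

-7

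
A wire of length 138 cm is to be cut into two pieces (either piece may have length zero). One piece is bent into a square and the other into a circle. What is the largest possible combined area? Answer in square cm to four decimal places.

1515.4734

Let x be the length used for the square. Square side x/4; circle radius (138−x)/(2π).
A(x) = (x/4)² + π·((138−x)/(2π))² = x²/16 + (138−x)²/(4π) for 0 ≤ x ≤ 138. A'(x) = x/8 − (138−x)/(2π) = 0 gives x = 4·138/(π+4) ≈ 77.2937.
A'' > 0, so the interior critical point is a minimum; the maximum is at an endpoint. A(0) = 1515.4734 and A(138) = 1190.2500, so the largest area is 1515.4734.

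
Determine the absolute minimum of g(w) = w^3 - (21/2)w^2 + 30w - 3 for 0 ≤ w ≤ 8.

g'(w) = 3w^2 - 21w + 30, which vanishes at w = 2 and w = 5.
Evaluating at the critical points and endpoints: g(0) = -3, g(2) = 23, g(5) = 19/2, g(8) = 77.
Hence the absolute minimum is -3 at w = 0.

-3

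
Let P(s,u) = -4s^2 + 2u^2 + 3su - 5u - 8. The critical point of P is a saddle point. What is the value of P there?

-428/41

∂P/∂s = -8s + 3u = 0 and ∂P/∂u = 3s + 4u - 5 = 0, so (s, u) = (15/41, 40/41).
The Hessian has P_{ss} = -8, P_{uu} = 4, P_{su} = 3, giving D = -41 < 0, so the point is a saddle point.
P(15/41, 40/41) = -428/41.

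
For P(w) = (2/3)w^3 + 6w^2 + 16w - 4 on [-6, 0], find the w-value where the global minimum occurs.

-6

P'(w) = 2w^2 + 12w + 16, which vanishes at w = -4 and w = -2.
Candidates: P(-6) = -28; P(-4) = -44/3; P(-2) = -52/3; P(0) = -4.
The minimum over the interval is -28, attained at w = -6.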